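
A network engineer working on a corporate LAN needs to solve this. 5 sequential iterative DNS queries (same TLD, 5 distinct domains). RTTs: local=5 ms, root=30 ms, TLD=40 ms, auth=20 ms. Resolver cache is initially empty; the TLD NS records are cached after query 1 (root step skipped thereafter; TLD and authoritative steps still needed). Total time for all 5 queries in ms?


Lookup 1 (cold cache): local + root + TLD + auth = 5 + 30 + 40 + 20 = 95 ms
Lookups 2..5 (TLD NS cached -> skip root; new domain -> still ask TLD and auth): local + TLD + auth = 5 + 40 + 20 = 65 ms each
Remaining 4 lookups: 4 * 65 = 260 ms
Total = 95 + 260 = 355 ms

355


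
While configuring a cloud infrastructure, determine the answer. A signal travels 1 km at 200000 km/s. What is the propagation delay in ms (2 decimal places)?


Given: distance = 1 km, speed = 200000 km/s
Delay = distance / speed = 1 / 200000 seconds
Delay in ms = 1 * 1000 / 200000
Delay = 0.0050 ms
Rounded to 2 dp = 0.01 ms

0.01


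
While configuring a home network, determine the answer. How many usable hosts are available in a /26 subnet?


Given: subnet mask /26
Host bits = 32 - 26 = 6
Total addresses = 2^6 = 64
Usable hosts = 64 - 2 (network + broadcast) = 62

62


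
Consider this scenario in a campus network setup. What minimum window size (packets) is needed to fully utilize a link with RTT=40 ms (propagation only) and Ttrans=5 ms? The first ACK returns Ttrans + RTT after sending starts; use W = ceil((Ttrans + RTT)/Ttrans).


Given: Ttrans = 5 ms, RTT = 40 ms (= 2 * Tprop, Tprop = 20 ms)
Time until first ACK returns = Ttrans + RTT = 5 + 40 = 45 ms
Need W * Ttrans >= Ttrans + RTT  ->  W >= (Ttrans + RTT) / Ttrans
(Ttrans + RTT) / Ttrans = 45 / 5 = 9
W_min = ceil(9) = 9

9


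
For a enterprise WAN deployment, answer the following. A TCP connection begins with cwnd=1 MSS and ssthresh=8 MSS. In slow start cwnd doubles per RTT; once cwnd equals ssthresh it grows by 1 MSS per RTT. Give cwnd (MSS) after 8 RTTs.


RTT 0: cwnd = 1 MSS (initial)
RTT 1: cwnd = 2 MSS (slow start, doubled)
RTT 2: cwnd = 4 MSS (slow start, doubled)
RTT 3: cwnd = 8 MSS (slow start, doubled)
RTT 4: cwnd = 9 MSS (congestion avoidance, +1)
RTT 5: cwnd = 10 MSS (congestion avoidance, +1)
RTT 6: cwnd = 11 MSS (congestion avoidance, +1)
RTT 7: cwnd = 12 MSS (congestion avoidance, +1)
RTT 8: cwnd = 13 MSS (congestion avoidance, +1)

13


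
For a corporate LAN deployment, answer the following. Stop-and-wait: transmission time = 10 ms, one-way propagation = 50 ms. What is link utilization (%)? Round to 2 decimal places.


Given: Ttrans = 10 ms, Tprop = 50 ms
RTT = 2 * Tprop = 2 * 50 = 100 ms
U = Ttrans / (Ttrans + RTT)
U = 10 / (10 + 100)
U = 10 / 110 = 0.090909
U% = 9.09%

9.09


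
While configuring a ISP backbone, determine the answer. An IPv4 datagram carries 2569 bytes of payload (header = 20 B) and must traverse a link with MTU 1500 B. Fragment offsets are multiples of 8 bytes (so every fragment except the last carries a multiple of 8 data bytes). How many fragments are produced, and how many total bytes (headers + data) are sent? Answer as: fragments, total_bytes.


Max data per non-final fragment = floor((MTU - header)/8)*8 = floor((1500 - 20)/8)*8 = floor(1480/8)*8 = 1480 B
Final fragment needs no 8-byte alignment: it can carry up to MTU - header = 1480 B
Non-final fragments needed = ceil((payload - 1480) / 1480) = ceil(1089/1480) = ceil(0.7358) = 1
Number of fragments = 1 + 1 = 2
Fragment sizes (data): 1 * 1480 B + 1089 B (last, 1089 <= 1480 OK)
Total bytes sent = payload + n_frags * header = 2569 + 2*20 = 2569 + 40 = 2609 B

2, 2609


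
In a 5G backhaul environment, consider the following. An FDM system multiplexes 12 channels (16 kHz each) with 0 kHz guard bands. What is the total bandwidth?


Given: 12 channels, 16 kHz each, guard = 0 kHz
Channel bandwidth = 12 * 16 = 192 kHz
Guard bands = 11 gaps * 0 kHz = 0 kHz
Total = 192 + 0 = 192 kHz

192


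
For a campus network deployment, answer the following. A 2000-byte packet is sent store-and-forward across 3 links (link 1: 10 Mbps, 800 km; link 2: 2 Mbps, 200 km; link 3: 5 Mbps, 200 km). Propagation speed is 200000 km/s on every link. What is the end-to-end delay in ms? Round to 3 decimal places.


Packet = 2000 bytes = 16000 bits. Store-and-forward: sum (t_trans + t_prop) per link.
Link 1: t_trans = 16000/(10*10^6) s = 1.6000 ms; t_prop = 800/200000 s = 4.0000 ms; subtotal = 5.6000 ms
Link 2: t_trans = 16000/(2*10^6) s = 8.0000 ms; t_prop = 200/200000 s = 1.0000 ms; subtotal = 9.0000 ms
Link 3: t_trans = 16000/(5*10^6) s = 3.2000 ms; t_prop = 200/200000 s = 1.0000 ms; subtotal = 4.2000 ms
End-to-end = 5.6000 + 9.0000 + 4.2000 = 18.8000 ms -> 18.800 ms (3 dp)

18.800


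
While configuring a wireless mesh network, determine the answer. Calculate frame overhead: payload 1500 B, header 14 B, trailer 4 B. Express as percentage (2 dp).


Given: payload = 1500 B, header = 14 B, trailer = 4 B
Overhead bytes = header + trailer = 14 + 4 = 18
Total frame = payload + overhead = 1500 + 18 = 1518
Overhead % = 18 / 1518 * 100 = 1.1858% -> 1.19% (2 dp)

1.19


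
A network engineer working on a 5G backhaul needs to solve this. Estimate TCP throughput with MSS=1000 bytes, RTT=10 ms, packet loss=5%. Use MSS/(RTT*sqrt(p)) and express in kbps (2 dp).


Given: MSS = 1000 bytes, RTT = 10 ms, loss = 5%
RTT in seconds = 10 / 1000 = 0.01
Loss rate = 5% = 0.05
sqrt(loss) = sqrt(0.05) = 0.223606797750
Throughput (bytes/s) = 1000 / (0.01 * 0.223606797750) = 447213.5955
Throughput (kbps) = 447213.5955 * 8 / 1000 = 3577.708764 -> 3577.71 kbps (2 dp)

3577.71


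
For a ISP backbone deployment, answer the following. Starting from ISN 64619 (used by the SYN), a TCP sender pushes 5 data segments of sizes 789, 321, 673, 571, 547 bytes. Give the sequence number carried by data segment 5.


The SYN occupies sequence number ISN = 64619, so the first data byte is ISN + 1 = 64620.
SEQ of data segment i = (ISN + 1) + sum of payload sizes of segments 1..i-1.
Segment 1: SEQ = 64620, payload = 789 bytes
Segment 2: SEQ = 65409, payload = 321 bytes
Segment 3: SEQ = 65730, payload = 673 bytes
Segment 4: SEQ = 66403, payload = 571 bytes
Segment 5: SEQ = 66974, payload = 547 bytes
SEQ of segment 5 = 64620 + 789 + 321 + 673 + 571 = 66974

66974


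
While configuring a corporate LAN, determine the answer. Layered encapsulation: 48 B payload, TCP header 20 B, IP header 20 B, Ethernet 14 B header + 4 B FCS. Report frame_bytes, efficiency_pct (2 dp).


TCP segment = 48 + 20 = 68 B
IP packet = 68 + 20 = 88 B
Ethernet frame = 88 + 14 + 4 = 106 B
Efficiency = app / frame = 48 / 106 = 0.452830 = 45.2830% -> 45.28% (2 dp)

106, 45.28


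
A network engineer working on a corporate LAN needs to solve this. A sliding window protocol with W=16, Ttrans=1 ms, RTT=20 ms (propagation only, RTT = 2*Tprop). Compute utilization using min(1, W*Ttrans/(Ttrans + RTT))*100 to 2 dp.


Given: W = 16, Ttrans = 1 ms, RTT = 20 ms (= 2 * Tprop, Tprop = 10 ms)
Cycle time = Ttrans + RTT = 1 + 20 = 21 ms (first packet sent until its ACK returns)
W * Ttrans = 16 * 1 = 16 ms of sending per cycle
W * Ttrans / (Ttrans + RTT) = 16 / 21 = 0.761905
U = min(1, 0.761905) = 0.761905
U% = 76.19%

76.19


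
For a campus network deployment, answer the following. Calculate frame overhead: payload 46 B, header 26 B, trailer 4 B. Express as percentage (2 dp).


Given: payload = 46 B, header = 26 B, trailer = 4 B
Overhead bytes = header + trailer = 26 + 4 = 30
Total frame = payload + overhead = 46 + 30 = 76
Overhead % = 30 / 76 * 100 = 39.4737% -> 39.47% (2 dp)

39.47


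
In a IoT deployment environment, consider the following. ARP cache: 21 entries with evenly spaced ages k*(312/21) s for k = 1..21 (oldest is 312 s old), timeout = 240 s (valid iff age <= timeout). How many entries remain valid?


Ages are k * 312/21 s for k = 1..21 (spacing = 14.8571 s).
Entry k is valid iff k * 312/21 <= 240 iff k <= 21 * 240 / 312 = 16.1538
n_valid = floor(16.1538) = 16
(n_stale = 21 - 16 = 5)

16


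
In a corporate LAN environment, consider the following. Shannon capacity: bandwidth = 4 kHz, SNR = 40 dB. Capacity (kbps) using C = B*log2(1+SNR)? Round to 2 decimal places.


Given: B = 4 kHz, SNR = 40 dB
SNR linear = 10^(40/10) = 10000
1 + SNR = 10001
log2(10001) = 13.2878566418
C = 4 * 1000 * 13.2878566418 = 53151.4266 bps
C = 53.151427 kbps -> 53.15 kbps (2 dp)

53.15


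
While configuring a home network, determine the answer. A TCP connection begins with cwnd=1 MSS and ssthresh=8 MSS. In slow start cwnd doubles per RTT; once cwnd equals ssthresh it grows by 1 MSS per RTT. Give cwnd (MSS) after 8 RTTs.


RTT 0: cwnd = 1 MSS (initial)
RTT 1: cwnd = 2 MSS (slow start, doubled)
RTT 2: cwnd = 4 MSS (slow start, doubled)
RTT 3: cwnd = 8 MSS (slow start, doubled)
RTT 4: cwnd = 9 MSS (congestion avoidance, +1)
RTT 5: cwnd = 10 MSS (congestion avoidance, +1)
RTT 6: cwnd = 11 MSS (congestion avoidance, +1)
RTT 7: cwnd = 12 MSS (congestion avoidance, +1)
RTT 8: cwnd = 13 MSS (congestion avoidance, +1)

13


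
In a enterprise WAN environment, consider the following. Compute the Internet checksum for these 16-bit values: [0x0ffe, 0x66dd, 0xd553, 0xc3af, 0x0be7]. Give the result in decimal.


Given words: [0x0ffe, 0x66dd, 0xd553, 0xc3af, 0x0be7]
Step 1: Sum all words
Raw sum = 4094 + 26333 + 54611 + 50095 + 3047 = 138180
Step 2: Fold carry: (7108 + 2) = 7110
One's complement = ~7110 & 0xFFFF = 58425

58425


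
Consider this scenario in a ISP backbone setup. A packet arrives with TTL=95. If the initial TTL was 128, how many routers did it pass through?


Given: initial TTL = 128, received TTL = 95
Hops = initial TTL - received TTL
Hops = 128 - 95 = 33

33


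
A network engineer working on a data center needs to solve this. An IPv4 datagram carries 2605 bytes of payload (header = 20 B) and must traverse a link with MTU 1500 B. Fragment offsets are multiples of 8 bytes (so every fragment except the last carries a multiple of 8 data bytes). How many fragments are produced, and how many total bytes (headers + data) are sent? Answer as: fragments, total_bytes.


Max data per non-final fragment = floor((MTU - header)/8)*8 = floor((1500 - 20)/8)*8 = floor(1480/8)*8 = 1480 B
Final fragment needs no 8-byte alignment: it can carry up to MTU - header = 1480 B
Non-final fragments needed = ceil((payload - 1480) / 1480) = ceil(1125/1480) = ceil(0.7601) = 1
Number of fragments = 1 + 1 = 2
Fragment sizes (data): 1 * 1480 B + 1125 B (last, 1125 <= 1480 OK)
Total bytes sent = payload + n_frags * header = 2605 + 2*20 = 2605 + 40 = 2645 B

2, 2645


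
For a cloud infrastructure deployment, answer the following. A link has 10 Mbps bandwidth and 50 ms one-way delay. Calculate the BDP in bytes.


Given: bandwidth = 10 Mbps, delay = 50 ms
BDP in bits = 10 * 10^6 * 50 / 1000
BDP in bits = 500000
BDP in bytes = 500000 / 8 = 62500

62500


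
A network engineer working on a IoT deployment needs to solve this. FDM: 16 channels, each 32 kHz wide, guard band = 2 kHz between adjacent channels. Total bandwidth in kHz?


Given: 16 channels, 32 kHz each, guard = 2 kHz
Channel bandwidth = 16 * 32 = 512 kHz
Guard bands = 15 gaps * 2 kHz = 30 kHz
Total = 512 + 30 = 542 kHz

542


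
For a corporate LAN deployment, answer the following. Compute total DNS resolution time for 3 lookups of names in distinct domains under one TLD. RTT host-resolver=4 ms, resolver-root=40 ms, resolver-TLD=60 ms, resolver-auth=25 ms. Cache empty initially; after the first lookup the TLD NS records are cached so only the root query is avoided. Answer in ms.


Lookup 1 (cold cache): local + root + TLD + auth = 4 + 40 + 60 + 25 = 129 ms
Lookups 2..3 (TLD NS cached -> skip root; new domain -> still ask TLD and auth): local + TLD + auth = 4 + 60 + 25 = 89 ms each
Remaining 2 lookups: 2 * 89 = 178 ms
Total = 129 + 178 = 307 ms

307


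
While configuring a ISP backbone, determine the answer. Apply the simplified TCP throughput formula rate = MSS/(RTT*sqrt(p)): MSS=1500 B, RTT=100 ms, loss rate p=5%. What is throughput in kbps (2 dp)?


Given: MSS = 1500 bytes, RTT = 100 ms, loss = 5%
RTT in seconds = 100 / 1000 = 0.1
Loss rate = 5% = 0.05
sqrt(loss) = sqrt(0.05) = 0.223606797750
Throughput (bytes/s) = 1500 / (0.1 * 0.223606797750) = 67082.0393
Throughput (kbps) = 67082.0393 * 8 / 1000 = 536.656315 -> 536.66 kbps (2 dp)

536.66


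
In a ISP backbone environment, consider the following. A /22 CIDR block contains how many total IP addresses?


Given: CIDR prefix /22
Host bits = 32 - 22 = 10
Total addresses = 2^10 = 1024

1024


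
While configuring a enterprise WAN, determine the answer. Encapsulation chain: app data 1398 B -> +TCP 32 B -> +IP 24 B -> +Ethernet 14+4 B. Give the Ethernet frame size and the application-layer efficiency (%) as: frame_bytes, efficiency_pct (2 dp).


TCP segment = 1398 + 32 = 1430 B
IP packet = 1430 + 24 = 1454 B
Ethernet frame = 1454 + 14 + 4 = 1472 B
Efficiency = app / frame = 1398 / 1472 = 0.949728 = 94.9728% -> 94.97% (2 dp)

1472, 94.97


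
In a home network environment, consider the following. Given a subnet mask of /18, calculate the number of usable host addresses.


Given: subnet mask /18
Host bits = 32 - 18 = 14
Total addresses = 2^14 = 16384
Usable hosts = 16384 - 2 (network + broadcast) = 16382

16382


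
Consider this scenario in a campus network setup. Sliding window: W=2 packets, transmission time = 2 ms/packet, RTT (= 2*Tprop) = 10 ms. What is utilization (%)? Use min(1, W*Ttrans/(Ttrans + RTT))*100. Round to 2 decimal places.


Given: W = 2, Ttrans = 2 ms, RTT = 10 ms (= 2 * Tprop, Tprop = 5 ms)
Cycle time = Ttrans + RTT = 2 + 10 = 12 ms (first packet sent until its ACK returns)
W * Ttrans = 2 * 2 = 4 ms of sending per cycle
W * Ttrans / (Ttrans + RTT) = 4 / 12 = 0.333333
U = min(1, 0.333333) = 0.333333
U% = 33.33%

33.33


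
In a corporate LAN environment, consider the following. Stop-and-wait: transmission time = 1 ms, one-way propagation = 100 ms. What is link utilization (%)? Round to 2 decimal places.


Given: Ttrans = 1 ms, Tprop = 100 ms
RTT = 2 * Tprop = 2 * 100 = 200 ms
U = Ttrans / (Ttrans + RTT)
U = 1 / (1 + 200)
U = 1 / 201 = 0.004975
U% = 0.50%

0.50


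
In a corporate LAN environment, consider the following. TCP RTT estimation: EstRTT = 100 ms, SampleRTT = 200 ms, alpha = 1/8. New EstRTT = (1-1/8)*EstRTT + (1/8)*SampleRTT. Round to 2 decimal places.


Given: EstRTT = 100 ms, SampleRTT = 200 ms, alpha = 1/8
New EstRTT = (1 - alpha) * EstRTT + alpha * SampleRTT
(7/8) * 100 = 87.5
(1/8) * 200 = 25
New EstRTT = 87.5 + 25 = 112.5 ms -> 112.50 ms (2 dp)

112.50


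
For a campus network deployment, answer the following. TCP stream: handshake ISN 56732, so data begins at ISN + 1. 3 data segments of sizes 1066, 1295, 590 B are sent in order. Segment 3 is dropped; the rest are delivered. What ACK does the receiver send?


SYN uses sequence number 56732; first data byte = ISN + 1 = 56733.
Segment 1: SEQ = 56733, len = 1066 B, covers [56733, 57798]
Segment 2: SEQ = 57799, len = 1295 B, covers [57799, 59093]
Segment 3: SEQ = 59094, len = 590 B, covers [59094, 59683] [LOST]
In-order data received: bytes [56733, 59093] (segments 1..2).
Segment 3 missing -> gap begins at byte 59094.
Cumulative ACK = next expected in-order byte = 56733 + 1066 + 1295 = 59094

59094


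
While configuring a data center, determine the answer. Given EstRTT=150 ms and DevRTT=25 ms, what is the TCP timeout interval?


Given: EstRTT = 150 ms, DevRTT = 25 ms
Timeout = EstRTT + 4 * DevRTT
4 * DevRTT = 4 * 25 = 100
Timeout = 150 + 100 = 250 ms

250


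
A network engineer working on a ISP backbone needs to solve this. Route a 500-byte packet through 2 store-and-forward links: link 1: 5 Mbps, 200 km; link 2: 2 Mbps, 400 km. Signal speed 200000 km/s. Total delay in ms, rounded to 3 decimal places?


Packet = 500 bytes = 4000 bits. Store-and-forward: sum (t_trans + t_prop) per link.
Link 1: t_trans = 4000/(5*10^6) s = 0.8000 ms; t_prop = 200/200000 s = 1.0000 ms; subtotal = 1.8000 ms
Link 2: t_trans = 4000/(2*10^6) s = 2.0000 ms; t_prop = 400/200000 s = 2.0000 ms; subtotal = 4.0000 ms
End-to-end = 1.8000 + 4.0000 = 5.8000 ms -> 5.800 ms (3 dp)

5.800


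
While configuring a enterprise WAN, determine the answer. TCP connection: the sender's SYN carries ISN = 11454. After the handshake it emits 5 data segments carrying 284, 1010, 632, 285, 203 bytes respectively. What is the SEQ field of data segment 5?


The SYN occupies sequence number ISN = 11454, so the first data byte is ISN + 1 = 11455.
SEQ of data segment i = (ISN + 1) + sum of payload sizes of segments 1..i-1.
Segment 1: SEQ = 11455, payload = 284 bytes
Segment 2: SEQ = 11739, payload = 1010 bytes
Segment 3: SEQ = 12749, payload = 632 bytes
Segment 4: SEQ = 13381, payload = 285 bytes
Segment 5: SEQ = 13666, payload = 203 bytes
SEQ of segment 5 = 11455 + 284 + 1010 + 632 + 285 = 13666

13666


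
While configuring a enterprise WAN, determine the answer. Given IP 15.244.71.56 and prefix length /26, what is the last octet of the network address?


Given: IP = 15.244.71.56, prefix = /26
Subnet mask = 255.255.255.192
Last octet of IP: 56
Last octet of mask: 192
Network last octet = 56 AND 192 = 0

0


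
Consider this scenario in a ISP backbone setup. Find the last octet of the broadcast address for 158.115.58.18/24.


Given: IP = 158.115.58.18, prefix = /24
Host bits = 32 - 24 = 8
Network last octet = 18 AND mask = 0
Host part size = 2^8 - 1 = 255
Broadcast last octet = 0 OR 255 = 255

255


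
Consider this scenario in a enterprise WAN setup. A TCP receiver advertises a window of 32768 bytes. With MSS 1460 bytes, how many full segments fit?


Given: RWND = 32768 bytes, MSS = 1460 bytes
Full segments = floor(RWND / MSS)
Full segments = floor(32768 / 1460)
Full segments = floor(22.4438) = 22

22


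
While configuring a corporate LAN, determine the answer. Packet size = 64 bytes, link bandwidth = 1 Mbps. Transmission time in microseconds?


Given: packet = 64 bytes, bandwidth = 1 Mbps
Packet in bits = 64 * 8 = 512 bits
Bandwidth = 1 * 10^6 = 1000000 bps
Time = 512 / 1000000 seconds
Time in us = 512 * 10^6 / 1000000 = 512

512


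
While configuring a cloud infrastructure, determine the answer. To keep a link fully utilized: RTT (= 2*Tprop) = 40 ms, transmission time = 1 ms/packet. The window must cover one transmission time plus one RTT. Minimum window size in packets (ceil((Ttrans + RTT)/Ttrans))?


Given: Ttrans = 1 ms, RTT = 40 ms (= 2 * Tprop, Tprop = 20 ms)
Time until first ACK returns = Ttrans + RTT = 1 + 40 = 41 ms
Need W * Ttrans >= Ttrans + RTT  ->  W >= (Ttrans + RTT) / Ttrans
(Ttrans + RTT) / Ttrans = 41 / 1 = 41
W_min = ceil(41) = 41

41


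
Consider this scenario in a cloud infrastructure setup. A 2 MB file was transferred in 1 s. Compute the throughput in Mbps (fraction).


Given: file = 2 MB, time = 1 s
File in Mb = 2 * 8 = 16 Mb
Throughput = 16 / 1 Mbps
Throughput = 16 Mbps

16


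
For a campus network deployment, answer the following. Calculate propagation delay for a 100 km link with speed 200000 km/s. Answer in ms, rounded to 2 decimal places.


Given: distance = 100 km, speed = 200000 km/s
Delay = distance / speed = 100 / 200000 seconds
Delay in ms = 100 * 1000 / 200000
Delay = 0.5000 ms
Rounded to 2 dp = 0.50 ms

0.50


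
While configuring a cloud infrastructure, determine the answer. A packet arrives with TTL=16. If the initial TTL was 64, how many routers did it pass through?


Given: initial TTL = 64, received TTL = 16
Hops = initial TTL - received TTL
Hops = 64 - 16 = 48

48


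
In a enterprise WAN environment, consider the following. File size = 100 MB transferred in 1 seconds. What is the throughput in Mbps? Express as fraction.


Given: file = 100 MB, time = 1 s
File in Mb = 100 * 8 = 800 Mb
Throughput = 800 / 1 Mbps
Throughput = 800 Mbps

800


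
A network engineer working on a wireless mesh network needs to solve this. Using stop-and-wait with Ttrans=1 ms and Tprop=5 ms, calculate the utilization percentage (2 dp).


Given: Ttrans = 1 ms, Tprop = 5 ms
RTT = 2 * Tprop = 2 * 5 = 10 ms
U = Ttrans / (Ttrans + RTT)
U = 1 / (1 + 10)
U = 1 / 11 = 0.090909
U% = 9.09%

9.09


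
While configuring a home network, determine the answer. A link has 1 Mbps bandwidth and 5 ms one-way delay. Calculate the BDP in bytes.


Given: bandwidth = 1 Mbps, delay = 5 ms
BDP in bits = 1 * 10^6 * 5 / 1000
BDP in bits = 5000
BDP in bytes = 5000 / 8 = 625

625


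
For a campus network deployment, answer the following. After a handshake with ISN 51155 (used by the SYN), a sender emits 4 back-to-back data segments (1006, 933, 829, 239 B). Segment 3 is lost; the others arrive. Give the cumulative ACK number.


SYN uses sequence number 51155; first data byte = ISN + 1 = 51156.
Segment 1: SEQ = 51156, len = 1006 B, covers [51156, 52161]
Segment 2: SEQ = 52162, len = 933 B, covers [52162, 53094]
Segment 3: SEQ = 53095, len = 829 B, covers [53095, 53923] [LOST]
Segment 4: SEQ = 53924, len = 239 B, covers [53924, 54162]
In-order data received: bytes [51156, 53094] (segments 1..2).
Segment 3 missing -> gap begins at byte 53095; later segments buffered out of order.
Cumulative ACK = next expected in-order byte = 51156 + 1006 + 933 = 53095

53095


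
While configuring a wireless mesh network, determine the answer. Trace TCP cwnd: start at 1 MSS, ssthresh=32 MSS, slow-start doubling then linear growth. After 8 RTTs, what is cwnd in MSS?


RTT 0: cwnd = 1 MSS (initial)
RTT 1: cwnd = 2 MSS (slow start, doubled)
RTT 2: cwnd = 4 MSS (slow start, doubled)
RTT 3: cwnd = 8 MSS (slow start, doubled)
RTT 4: cwnd = 16 MSS (slow start, doubled)
RTT 5: cwnd = 32 MSS (slow start, doubled)
RTT 6: cwnd = 33 MSS (congestion avoidance, +1)
RTT 7: cwnd = 34 MSS (congestion avoidance, +1)
RTT 8: cwnd = 35 MSS (congestion avoidance, +1)

35


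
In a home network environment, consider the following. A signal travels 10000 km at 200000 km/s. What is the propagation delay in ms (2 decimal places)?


Given: distance = 10000 km, speed = 200000 km/s
Delay = distance / speed = 10000 / 200000 seconds
Delay in ms = 10000 * 1000 / 200000
Delay = 50.0000 ms
Rounded to 2 dp = 50.00 ms

50.00


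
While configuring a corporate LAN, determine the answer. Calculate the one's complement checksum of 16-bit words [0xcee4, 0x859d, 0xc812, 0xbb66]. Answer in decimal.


Given words: [0xcee4, 0x859d, 0xc812, 0xbb66]
Step 1: Sum all words
Raw sum = 52964 + 34205 + 51218 + 47974 = 186361
Step 2: Fold carry: (55289 + 2) = 55291
One's complement = ~55291 & 0xFFFF = 10244

10244


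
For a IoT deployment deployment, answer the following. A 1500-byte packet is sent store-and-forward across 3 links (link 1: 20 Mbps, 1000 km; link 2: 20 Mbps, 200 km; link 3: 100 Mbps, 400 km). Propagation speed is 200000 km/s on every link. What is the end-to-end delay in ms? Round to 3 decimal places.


Packet = 1500 bytes = 12000 bits. Store-and-forward: sum (t_trans + t_prop) per link.
Link 1: t_trans = 12000/(20*10^6) s = 0.6000 ms; t_prop = 1000/200000 s = 5.0000 ms; subtotal = 5.6000 ms
Link 2: t_trans = 12000/(20*10^6) s = 0.6000 ms; t_prop = 200/200000 s = 1.0000 ms; subtotal = 1.6000 ms
Link 3: t_trans = 12000/(100*10^6) s = 0.1200 ms; t_prop = 400/200000 s = 2.0000 ms; subtotal = 2.1200 ms
End-to-end = 5.6000 + 1.6000 + 2.1200 = 9.3200 ms -> 9.320 ms (3 dp)

9.320


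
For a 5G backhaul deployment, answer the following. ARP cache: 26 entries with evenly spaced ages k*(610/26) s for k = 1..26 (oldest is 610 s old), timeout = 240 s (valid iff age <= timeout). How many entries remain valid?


Ages are k * 610/26 s for k = 1..26 (spacing = 23.4615 s).
Entry k is valid iff k * 610/26 <= 240 iff k <= 26 * 240 / 610 = 10.2295
n_valid = floor(10.2295) = 10
(n_stale = 26 - 10 = 16)

10


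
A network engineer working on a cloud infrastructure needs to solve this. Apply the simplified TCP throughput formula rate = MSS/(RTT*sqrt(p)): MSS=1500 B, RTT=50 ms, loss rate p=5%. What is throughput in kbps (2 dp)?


Given: MSS = 1500 bytes, RTT = 50 ms, loss = 5%
RTT in seconds = 50 / 1000 = 0.05
Loss rate = 5% = 0.05
sqrt(loss) = sqrt(0.05) = 0.223606797750
Throughput (bytes/s) = 1500 / (0.05 * 0.223606797750) = 134164.0786
Throughput (kbps) = 134164.0786 * 8 / 1000 = 1073.312629 -> 1073.31 kbps (2 dp)

1073.31


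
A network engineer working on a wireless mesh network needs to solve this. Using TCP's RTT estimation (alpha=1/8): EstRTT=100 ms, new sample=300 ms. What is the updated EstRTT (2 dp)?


Given: EstRTT = 100 ms, SampleRTT = 300 ms, alpha = 1/8
New EstRTT = (1 - alpha) * EstRTT + alpha * SampleRTT
(7/8) * 100 = 87.5
(1/8) * 300 = 37.5
New EstRTT = 87.5 + 37.5 = 125 ms -> 125.00 ms (2 dp)

125.00


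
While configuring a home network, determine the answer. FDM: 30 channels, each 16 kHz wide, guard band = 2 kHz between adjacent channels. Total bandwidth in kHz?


Given: 30 channels, 16 kHz each, guard = 2 kHz
Channel bandwidth = 30 * 16 = 480 kHz
Guard bands = 29 gaps * 2 kHz = 58 kHz
Total = 480 + 58 = 538 kHz

538


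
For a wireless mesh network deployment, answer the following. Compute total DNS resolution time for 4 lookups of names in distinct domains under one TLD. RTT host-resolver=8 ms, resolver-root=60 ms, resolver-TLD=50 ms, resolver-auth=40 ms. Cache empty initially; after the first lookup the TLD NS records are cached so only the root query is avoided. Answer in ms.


Lookup 1 (cold cache): local + root + TLD + auth = 8 + 60 + 50 + 40 = 158 ms
Lookups 2..4 (TLD NS cached -> skip root; new domain -> still ask TLD and auth): local + TLD + auth = 8 + 50 + 40 = 98 ms each
Remaining 3 lookups: 3 * 98 = 294 ms
Total = 158 + 294 = 452 ms

452


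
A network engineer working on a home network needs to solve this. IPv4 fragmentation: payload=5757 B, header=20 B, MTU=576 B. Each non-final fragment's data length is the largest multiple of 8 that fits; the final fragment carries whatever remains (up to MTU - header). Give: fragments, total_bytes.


Max data per non-final fragment = floor((MTU - header)/8)*8 = floor((576 - 20)/8)*8 = floor(556/8)*8 = 552 B
Final fragment needs no 8-byte alignment: it can carry up to MTU - header = 556 B
Non-final fragments needed = ceil((payload - 556) / 552) = ceil(5201/552) = ceil(9.4221) = 10
Number of fragments = 10 + 1 = 11
Fragment sizes (data): 10 * 552 B + 237 B (last, 237 <= 556 OK)
Total bytes sent = payload + n_frags * header = 5757 + 11*20 = 5757 + 220 = 5977 B

11, 5977


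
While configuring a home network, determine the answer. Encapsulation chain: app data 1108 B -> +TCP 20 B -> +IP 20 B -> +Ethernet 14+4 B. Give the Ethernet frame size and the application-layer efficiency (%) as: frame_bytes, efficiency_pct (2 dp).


TCP segment = 1108 + 20 = 1128 B
IP packet = 1128 + 20 = 1148 B
Ethernet frame = 1148 + 14 + 4 = 1166 B
Efficiency = app / frame = 1108 / 1166 = 0.950257 = 95.0257% -> 95.03% (2 dp)

1166, 95.03


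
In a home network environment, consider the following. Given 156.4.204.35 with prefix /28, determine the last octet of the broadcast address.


Given: IP = 156.4.204.35, prefix = /28
Host bits = 32 - 28 = 4
Network last octet = 35 AND mask = 32
Host part size = 2^4 - 1 = 15
Broadcast last octet = 32 OR 15 = 47

47


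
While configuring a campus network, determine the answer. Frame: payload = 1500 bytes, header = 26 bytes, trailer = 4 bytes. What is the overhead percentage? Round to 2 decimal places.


Given: payload = 1500 B, header = 26 B, trailer = 4 B
Overhead bytes = header + trailer = 26 + 4 = 30
Total frame = payload + overhead = 1500 + 30 = 1530
Overhead % = 30 / 1530 * 100 = 1.9608% -> 1.96% (2 dp)

1.96


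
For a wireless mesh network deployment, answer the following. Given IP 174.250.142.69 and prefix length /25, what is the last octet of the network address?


Given: IP = 174.250.142.69, prefix = /25
Subnet mask = 255.255.255.128
Last octet of IP: 69
Last octet of mask: 128
Network last octet = 69 AND 128 = 0

0


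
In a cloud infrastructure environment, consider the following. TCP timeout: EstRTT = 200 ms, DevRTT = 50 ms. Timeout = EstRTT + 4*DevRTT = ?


Given: EstRTT = 200 ms, DevRTT = 50 ms
Timeout = EstRTT + 4 * DevRTT
4 * DevRTT = 4 * 50 = 200
Timeout = 200 + 200 = 400 ms

400


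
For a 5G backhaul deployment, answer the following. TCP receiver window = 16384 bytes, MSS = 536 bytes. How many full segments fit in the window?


Given: RWND = 16384 bytes, MSS = 536 bytes
Full segments = floor(RWND / MSS)
Full segments = floor(16384 / 536)
Full segments = floor(30.5672) = 30

30


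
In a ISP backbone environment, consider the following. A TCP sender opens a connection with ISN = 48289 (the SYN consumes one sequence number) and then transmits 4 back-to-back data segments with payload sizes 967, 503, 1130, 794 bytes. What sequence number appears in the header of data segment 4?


The SYN occupies sequence number ISN = 48289, so the first data byte is ISN + 1 = 48290.
SEQ of data segment i = (ISN + 1) + sum of payload sizes of segments 1..i-1.
Segment 1: SEQ = 48290, payload = 967 bytes
Segment 2: SEQ = 49257, payload = 503 bytes
Segment 3: SEQ = 49760, payload = 1130 bytes
Segment 4: SEQ = 50890, payload = 794 bytes
SEQ of segment 4 = 48290 + 967 + 503 + 1130 = 50890

50890


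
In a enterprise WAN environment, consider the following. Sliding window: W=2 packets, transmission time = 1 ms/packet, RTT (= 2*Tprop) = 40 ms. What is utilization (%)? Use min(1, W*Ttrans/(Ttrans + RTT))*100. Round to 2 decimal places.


Given: W = 2, Ttrans = 1 ms, RTT = 40 ms (= 2 * Tprop, Tprop = 20 ms)
Cycle time = Ttrans + RTT = 1 + 40 = 41 ms (first packet sent until its ACK returns)
W * Ttrans = 2 * 1 = 2 ms of sending per cycle
W * Ttrans / (Ttrans + RTT) = 2 / 41 = 0.048780
U = min(1, 0.048780) = 0.048780
U% = 4.88%

4.88


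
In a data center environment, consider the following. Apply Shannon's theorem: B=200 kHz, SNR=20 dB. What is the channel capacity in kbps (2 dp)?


Given: B = 200 kHz, SNR = 20 dB
SNR linear = 10^(20/10) = 100
1 + SNR = 101
log2(101) = 6.6582114828
C = 200 * 1000 * 6.6582114828 = 1331642.2966 bps
C = 1331.642297 kbps -> 1331.64 kbps (2 dp)

1331.64


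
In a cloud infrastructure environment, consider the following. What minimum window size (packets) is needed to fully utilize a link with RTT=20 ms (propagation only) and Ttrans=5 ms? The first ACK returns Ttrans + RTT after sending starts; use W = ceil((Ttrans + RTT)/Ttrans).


Given: Ttrans = 5 ms, RTT = 20 ms (= 2 * Tprop, Tprop = 10 ms)
Time until first ACK returns = Ttrans + RTT = 5 + 20 = 25 ms
Need W * Ttrans >= Ttrans + RTT  ->  W >= (Ttrans + RTT) / Ttrans
(Ttrans + RTT) / Ttrans = 25 / 5 = 5
W_min = ceil(5) = 5

5


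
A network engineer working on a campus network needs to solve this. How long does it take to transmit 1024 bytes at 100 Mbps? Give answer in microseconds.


Given: packet = 1024 bytes, bandwidth = 100 Mbps
Packet in bits = 1024 * 8 = 8192 bits
Bandwidth = 100 * 10^6 = 100000000 bps
Time = 8192 / 100000000 seconds
Time in us = 8192 * 10^6 / 100000000 = 81.92

81.92


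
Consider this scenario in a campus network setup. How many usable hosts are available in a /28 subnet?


Given: subnet mask /28
Host bits = 32 - 28 = 4
Total addresses = 2^4 = 16
Usable hosts = 16 - 2 (network + broadcast) = 14

14


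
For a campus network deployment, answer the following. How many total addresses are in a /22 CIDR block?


Given: CIDR prefix /22
Host bits = 32 - 22 = 10
Total addresses = 2^10 = 1024

1024


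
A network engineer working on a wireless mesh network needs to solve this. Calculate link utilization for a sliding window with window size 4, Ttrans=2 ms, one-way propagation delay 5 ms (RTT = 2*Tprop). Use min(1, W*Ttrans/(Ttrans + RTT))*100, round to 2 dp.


Given: W = 4, Ttrans = 2 ms, RTT = 10 ms (= 2 * Tprop, Tprop = 5 ms)
Cycle time = Ttrans + RTT = 2 + 10 = 12 ms (first packet sent until its ACK returns)
W * Ttrans = 4 * 2 = 8 ms of sending per cycle
W * Ttrans / (Ttrans + RTT) = 8 / 12 = 0.666667
U = min(1, 0.666667) = 0.666667
U% = 66.67%

66.67


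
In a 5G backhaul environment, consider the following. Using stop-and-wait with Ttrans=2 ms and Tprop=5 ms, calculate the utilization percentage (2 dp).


Given: Ttrans = 2 ms, Tprop = 5 ms
RTT = 2 * Tprop = 2 * 5 = 10 ms
U = Ttrans / (Ttrans + RTT)
U = 2 / (2 + 10)
U = 2 / 12 = 0.166667
U% = 16.67%

16.67


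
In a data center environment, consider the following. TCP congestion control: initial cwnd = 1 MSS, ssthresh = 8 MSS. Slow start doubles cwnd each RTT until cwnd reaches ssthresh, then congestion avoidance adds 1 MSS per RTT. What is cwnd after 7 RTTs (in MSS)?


RTT 0: cwnd = 1 MSS (initial)
RTT 1: cwnd = 2 MSS (slow start, doubled)
RTT 2: cwnd = 4 MSS (slow start, doubled)
RTT 3: cwnd = 8 MSS (slow start, doubled)
RTT 4: cwnd = 9 MSS (congestion avoidance, +1)
RTT 5: cwnd = 10 MSS (congestion avoidance, +1)
RTT 6: cwnd = 11 MSS (congestion avoidance, +1)
RTT 7: cwnd = 12 MSS (congestion avoidance, +1)

12


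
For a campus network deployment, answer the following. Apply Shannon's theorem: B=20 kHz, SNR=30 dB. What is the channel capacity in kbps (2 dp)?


Given: B = 20 kHz, SNR = 30 dB
SNR linear = 10^(30/10) = 1000
1 + SNR = 1001
log2(1001) = 9.9672262588
C = 20 * 1000 * 9.9672262588 = 199344.5252 bps
C = 199.344525 kbps -> 199.34 kbps (2 dp)

199.34


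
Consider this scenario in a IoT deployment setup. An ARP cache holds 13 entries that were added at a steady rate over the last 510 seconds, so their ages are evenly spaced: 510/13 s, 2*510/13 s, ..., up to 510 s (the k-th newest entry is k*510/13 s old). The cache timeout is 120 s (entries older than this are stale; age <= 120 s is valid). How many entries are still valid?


Ages are k * 510/13 s for k = 1..13 (spacing = 39.2308 s).
Entry k is valid iff k * 510/13 <= 120 iff k <= 13 * 120 / 510 = 3.0588
n_valid = floor(3.0588) = 3
(n_stale = 13 - 3 = 10)

3


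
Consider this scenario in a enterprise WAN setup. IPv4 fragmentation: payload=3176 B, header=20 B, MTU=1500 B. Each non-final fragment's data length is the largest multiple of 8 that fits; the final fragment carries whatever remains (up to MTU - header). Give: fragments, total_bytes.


Max data per non-final fragment = floor((MTU - header)/8)*8 = floor((1500 - 20)/8)*8 = floor(1480/8)*8 = 1480 B
Final fragment needs no 8-byte alignment: it can carry up to MTU - header = 1480 B
Non-final fragments needed = ceil((payload - 1480) / 1480) = ceil(1696/1480) = ceil(1.1459) = 2
Number of fragments = 2 + 1 = 3
Fragment sizes (data): 2 * 1480 B + 216 B (last, 216 <= 1480 OK)
Total bytes sent = payload + n_frags * header = 3176 + 3*20 = 3176 + 60 = 3236 B

3, 3236


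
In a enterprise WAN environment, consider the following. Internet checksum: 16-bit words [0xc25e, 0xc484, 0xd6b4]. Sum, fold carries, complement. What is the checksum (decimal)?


Given words: [0xc25e, 0xc484, 0xd6b4]
Step 1: Sum all words
Raw sum = 49758 + 50308 + 54964 = 155030
Step 2: Fold carry: (23958 + 2) = 23960
One's complement = ~23960 & 0xFFFF = 41575

41575


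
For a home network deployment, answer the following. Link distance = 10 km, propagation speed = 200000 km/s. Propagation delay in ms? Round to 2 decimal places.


Given: distance = 10 km, speed = 200000 km/s
Delay = distance / speed = 10 / 200000 seconds
Delay in ms = 10 * 1000 / 200000
Delay = 0.0500 ms
Rounded to 2 dp = 0.05 ms

0.05


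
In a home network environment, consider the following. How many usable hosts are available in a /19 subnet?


Given: subnet mask /19
Host bits = 32 - 19 = 13
Total addresses = 2^13 = 8192
Usable hosts = 8192 - 2 (network + broadcast) = 8190

8190


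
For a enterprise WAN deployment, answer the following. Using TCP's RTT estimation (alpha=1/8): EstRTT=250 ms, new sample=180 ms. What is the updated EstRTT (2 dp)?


Given: EstRTT = 250 ms, SampleRTT = 180 ms, alpha = 1/8
New EstRTT = (1 - alpha) * EstRTT + alpha * SampleRTT
(7/8) * 250 = 218.75
(1/8) * 180 = 22.5
New EstRTT = 218.75 + 22.5 = 241.25 ms -> 241.25 ms (2 dp)

241.25


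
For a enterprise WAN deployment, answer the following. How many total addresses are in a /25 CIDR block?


Given: CIDR prefix /25
Host bits = 32 - 25 = 7
Total addresses = 2^7 = 128

128


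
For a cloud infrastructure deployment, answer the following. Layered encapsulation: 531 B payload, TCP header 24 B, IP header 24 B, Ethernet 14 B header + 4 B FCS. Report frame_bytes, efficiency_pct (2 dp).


TCP segment = 531 + 24 = 555 B
IP packet = 555 + 24 = 579 B
Ethernet frame = 579 + 14 + 4 = 597 B
Efficiency = app / frame = 531 / 597 = 0.889447 = 88.9447% -> 88.94% (2 dp)

597, 88.94


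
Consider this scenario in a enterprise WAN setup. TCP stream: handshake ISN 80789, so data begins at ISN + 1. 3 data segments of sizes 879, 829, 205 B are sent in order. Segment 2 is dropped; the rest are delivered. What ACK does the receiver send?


SYN uses sequence number 80789; first data byte = ISN + 1 = 80790.
Segment 1: SEQ = 80790, len = 879 B, covers [80790, 81668]
Segment 2: SEQ = 81669, len = 829 B, covers [81669, 82497] [LOST]
Segment 3: SEQ = 82498, len = 205 B, covers [82498, 82702]
In-order data received: bytes [80790, 81668] (segments 1..1).
Segment 2 missing -> gap begins at byte 81669; later segments buffered out of order.
Cumulative ACK = next expected in-order byte = 80790 + 879 = 81669

81669


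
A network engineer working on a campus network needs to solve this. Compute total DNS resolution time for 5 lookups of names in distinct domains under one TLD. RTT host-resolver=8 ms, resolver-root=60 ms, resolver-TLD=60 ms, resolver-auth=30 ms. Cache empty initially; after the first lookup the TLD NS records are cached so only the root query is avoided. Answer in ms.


Lookup 1 (cold cache): local + root + TLD + auth = 8 + 60 + 60 + 30 = 158 ms
Lookups 2..5 (TLD NS cached -> skip root; new domain -> still ask TLD and auth): local + TLD + auth = 8 + 60 + 30 = 98 ms each
Remaining 4 lookups: 4 * 98 = 392 ms
Total = 158 + 392 = 550 ms

550


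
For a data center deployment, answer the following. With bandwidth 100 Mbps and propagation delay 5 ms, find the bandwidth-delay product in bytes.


Given: bandwidth = 100 Mbps, delay = 5 ms
BDP in bits = 100 * 10^6 * 5 / 1000
BDP in bits = 500000
BDP in bytes = 500000 / 8 = 62500

62500


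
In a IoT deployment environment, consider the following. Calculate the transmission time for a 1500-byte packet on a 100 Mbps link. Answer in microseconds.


Given: packet = 1500 bytes, bandwidth = 100 Mbps
Packet in bits = 1500 * 8 = 12000 bits
Bandwidth = 100 * 10^6 = 100000000 bps
Time = 12000 / 100000000 seconds
Time in us = 12000 * 10^6 / 100000000 = 120

120


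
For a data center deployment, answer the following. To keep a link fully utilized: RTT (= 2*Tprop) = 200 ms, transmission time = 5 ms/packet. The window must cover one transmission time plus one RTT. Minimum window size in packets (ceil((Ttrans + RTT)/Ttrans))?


Given: Ttrans = 5 ms, RTT = 200 ms (= 2 * Tprop, Tprop = 100 ms)
Time until first ACK returns = Ttrans + RTT = 5 + 200 = 205 ms
Need W * Ttrans >= Ttrans + RTT  ->  W >= (Ttrans + RTT) / Ttrans
(Ttrans + RTT) / Ttrans = 205 / 5 = 41
W_min = ceil(41) = 41

41


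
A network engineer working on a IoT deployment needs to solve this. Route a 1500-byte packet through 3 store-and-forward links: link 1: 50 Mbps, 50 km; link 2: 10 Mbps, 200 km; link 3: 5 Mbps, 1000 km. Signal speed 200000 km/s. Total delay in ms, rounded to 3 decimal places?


Packet = 1500 bytes = 12000 bits. Store-and-forward: sum (t_trans + t_prop) per link.
Link 1: t_trans = 12000/(50*10^6) s = 0.2400 ms; t_prop = 50/200000 s = 0.2500 ms; subtotal = 0.4900 ms
Link 2: t_trans = 12000/(10*10^6) s = 1.2000 ms; t_prop = 200/200000 s = 1.0000 ms; subtotal = 2.2000 ms
Link 3: t_trans = 12000/(5*10^6) s = 2.4000 ms; t_prop = 1000/200000 s = 5.0000 ms; subtotal = 7.4000 ms
End-to-end = 0.4900 + 2.2000 + 7.4000 = 10.0900 ms -> 10.090 ms (3 dp)

10.090
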